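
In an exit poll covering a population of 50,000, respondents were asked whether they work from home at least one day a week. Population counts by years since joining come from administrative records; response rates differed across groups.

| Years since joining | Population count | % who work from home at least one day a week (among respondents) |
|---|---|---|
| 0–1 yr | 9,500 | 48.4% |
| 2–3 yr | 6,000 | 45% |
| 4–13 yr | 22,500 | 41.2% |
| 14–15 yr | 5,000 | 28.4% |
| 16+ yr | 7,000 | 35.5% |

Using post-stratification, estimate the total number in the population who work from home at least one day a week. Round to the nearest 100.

Each cell contributes its population count × the respondent rate:
  0–1 yr: 9,500 × 48.4% = 4598
  2–3 yr: 6,000 × 45% = 2700
  4–13 yr: 22,500 × 41.2% = 9270
  14–15 yr: 5,000 × 28.4% = 1420
  16+ yr: 7,000 × 35.5% = 2485
Estimated total = 20,473 → 20,500.

20,500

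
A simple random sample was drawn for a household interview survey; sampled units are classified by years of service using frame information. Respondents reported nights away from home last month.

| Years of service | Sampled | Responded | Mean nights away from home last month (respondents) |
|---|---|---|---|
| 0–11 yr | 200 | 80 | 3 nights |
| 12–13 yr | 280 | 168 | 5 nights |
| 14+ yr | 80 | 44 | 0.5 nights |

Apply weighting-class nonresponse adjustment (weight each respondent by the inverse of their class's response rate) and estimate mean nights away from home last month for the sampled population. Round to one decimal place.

3.6

Response rates by class: 0–11 yr 80/200 = 40%, 12–13 yr 168/280 = 60%, 14+ yr 44/80 = 55%.
Weighting each respondent by the inverse class response rate inflates each class back to its sampled size, so the class weight is n_sampled:
  0–11 yr: 200 × 3 = 600
  12–13 yr: 280 × 5 = 1400
  14+ yr: 80 × 0.5 = 40
Adjusted estimate = 2040 / 560 = 3.64286 → 3.6.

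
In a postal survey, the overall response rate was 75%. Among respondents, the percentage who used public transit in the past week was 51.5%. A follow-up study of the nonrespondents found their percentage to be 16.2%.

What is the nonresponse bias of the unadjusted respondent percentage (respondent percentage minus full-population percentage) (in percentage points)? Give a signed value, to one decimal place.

Nonresponse fraction = 1 − 0.75 = 0.25.
Bias = (nonresponse fraction) × (respondent percentage − nonrespondent percentage)
     = 0.25 × (51.5 − 16.2) = 0.25 × 35.3 = 8.825.

+8.8 percentage points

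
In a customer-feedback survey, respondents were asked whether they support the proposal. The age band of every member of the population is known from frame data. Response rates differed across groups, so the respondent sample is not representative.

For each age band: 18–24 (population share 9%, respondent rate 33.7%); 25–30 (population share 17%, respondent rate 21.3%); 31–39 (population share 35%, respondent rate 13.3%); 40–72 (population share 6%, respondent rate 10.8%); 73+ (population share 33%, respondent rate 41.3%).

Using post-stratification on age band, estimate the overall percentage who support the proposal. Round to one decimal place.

25.6%

Reweight to the known age band distribution:
  18–24: 0.09 × 33.7 = 3.033
  25–30: 0.17 × 21.3 = 3.621
  31–39: 0.35 × 13.3 = 4.655
  40–72: 0.06 × 10.8 = 0.648
  73+: 0.33 × 41.3 = 13.629
Post-stratified estimate = 25.586 → 25.6%.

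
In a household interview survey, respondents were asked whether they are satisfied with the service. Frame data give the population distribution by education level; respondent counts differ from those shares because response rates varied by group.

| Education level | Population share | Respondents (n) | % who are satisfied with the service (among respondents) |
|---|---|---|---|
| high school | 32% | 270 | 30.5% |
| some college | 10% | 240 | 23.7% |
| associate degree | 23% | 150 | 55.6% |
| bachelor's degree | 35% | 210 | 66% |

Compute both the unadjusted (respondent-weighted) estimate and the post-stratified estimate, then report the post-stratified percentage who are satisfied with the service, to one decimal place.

48.0%

Without adjustment, the pooled respondent share is:
  (270/870)×30.5 + (240/870)×23.7 + (150/870)×55.6 + (210/870)×66 = 41.5207%
Post-stratifying to population shares instead:
  0.32×30.5 + 0.1×23.7 + 0.23×55.6 + 0.35×66 = 48.018%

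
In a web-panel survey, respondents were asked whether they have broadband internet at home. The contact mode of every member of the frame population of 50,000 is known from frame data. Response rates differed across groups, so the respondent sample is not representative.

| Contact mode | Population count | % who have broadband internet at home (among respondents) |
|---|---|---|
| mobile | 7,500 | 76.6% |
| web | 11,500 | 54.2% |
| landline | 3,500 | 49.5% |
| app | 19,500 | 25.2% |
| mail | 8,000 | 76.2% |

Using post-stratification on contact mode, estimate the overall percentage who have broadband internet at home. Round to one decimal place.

Post-stratification weights by population share, not respondent share:
  mobile: (7,500/50,000) × 76.6 = 11.49
  web: (11,500/50,000) × 54.2 = 12.466
  landline: (3,500/50,000) × 49.5 = 3.465
  app: (19,500/50,000) × 25.2 = 9.828
  mail: (8,000/50,000) × 76.2 = 12.192
Post-stratified estimate = 49.441 → 49.4%.

49.4%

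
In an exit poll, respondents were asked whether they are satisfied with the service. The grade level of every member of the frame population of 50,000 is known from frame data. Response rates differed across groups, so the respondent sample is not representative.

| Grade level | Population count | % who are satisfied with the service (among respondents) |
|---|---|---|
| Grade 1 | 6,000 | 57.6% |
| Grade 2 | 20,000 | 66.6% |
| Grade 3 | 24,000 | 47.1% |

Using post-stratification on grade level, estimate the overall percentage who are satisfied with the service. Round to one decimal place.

56.2%

Reweight to the known grade level distribution:
  Grade 1: (6,000/50,000) × 57.6 = 6.912
  Grade 2: (20,000/50,000) × 66.6 = 26.64
  Grade 3: (24,000/50,000) × 47.1 = 22.608
Post-stratified estimate = 56.16 → 56.2%.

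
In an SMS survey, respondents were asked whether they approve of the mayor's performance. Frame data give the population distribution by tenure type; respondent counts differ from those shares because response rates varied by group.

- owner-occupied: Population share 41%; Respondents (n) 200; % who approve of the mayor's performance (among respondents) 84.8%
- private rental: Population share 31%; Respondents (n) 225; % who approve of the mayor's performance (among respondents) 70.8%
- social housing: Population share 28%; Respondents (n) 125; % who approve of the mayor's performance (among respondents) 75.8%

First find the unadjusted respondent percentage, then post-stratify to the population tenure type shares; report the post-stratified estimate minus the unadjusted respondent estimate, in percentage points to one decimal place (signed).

Without adjustment, the pooled respondent share is:
  (200/550)×84.8 + (225/550)×70.8 + (125/550)×75.8 = 77.0273%
Post-stratified estimate weights by population shares:
  0.41×84.8 + 0.31×70.8 + 0.28×75.8 = 77.94%
Difference = 77.94 − 77.0273 = 0.9127 pp.

+0.9 percentage points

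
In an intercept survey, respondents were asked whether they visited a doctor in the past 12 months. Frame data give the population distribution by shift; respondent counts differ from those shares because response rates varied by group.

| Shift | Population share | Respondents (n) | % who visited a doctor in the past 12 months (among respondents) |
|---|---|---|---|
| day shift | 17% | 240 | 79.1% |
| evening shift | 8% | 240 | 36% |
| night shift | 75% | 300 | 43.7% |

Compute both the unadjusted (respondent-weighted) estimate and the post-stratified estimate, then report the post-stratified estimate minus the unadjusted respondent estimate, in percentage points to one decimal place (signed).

-3.1 percentage points

Unadjusted (pooled respondent) estimate weights by respondent counts:
  (240/780)×79.1 + (240/780)×36 + (300/780)×43.7 = 52.2231%
Reweighting by population shift shares:
  0.17×79.1 + 0.08×36 + 0.75×43.7 = 49.102%
Difference = 49.102 − 52.2231 = -3.1211 pp.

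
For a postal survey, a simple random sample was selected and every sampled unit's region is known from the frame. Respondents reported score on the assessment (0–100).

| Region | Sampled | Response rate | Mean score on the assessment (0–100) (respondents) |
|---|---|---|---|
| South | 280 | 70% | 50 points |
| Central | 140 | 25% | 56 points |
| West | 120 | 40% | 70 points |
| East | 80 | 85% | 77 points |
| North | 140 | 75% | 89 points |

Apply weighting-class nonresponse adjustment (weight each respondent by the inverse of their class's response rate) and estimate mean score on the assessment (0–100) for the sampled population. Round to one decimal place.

64.3

With weight = n_sampled/n_responded per class, the weighted class total is n_sampled:
  South: 280 × 50 = 14,000
  Central: 140 × 56 = 7840
  West: 120 × 70 = 8400
  East: 80 × 77 = 6160
  North: 140 × 89 = 12,460
Adjusted estimate = 48,860 / 760 = 64.2895 → 64.3.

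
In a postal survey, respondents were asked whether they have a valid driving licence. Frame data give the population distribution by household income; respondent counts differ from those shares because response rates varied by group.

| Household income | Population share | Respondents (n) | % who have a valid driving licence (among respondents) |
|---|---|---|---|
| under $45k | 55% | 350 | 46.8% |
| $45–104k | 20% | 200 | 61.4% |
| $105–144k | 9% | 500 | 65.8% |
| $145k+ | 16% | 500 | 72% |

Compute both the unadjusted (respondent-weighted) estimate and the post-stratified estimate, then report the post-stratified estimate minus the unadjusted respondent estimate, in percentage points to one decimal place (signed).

-7.5 percentage points

Naive respondent-only estimate (weights = respondent counts):
  (350/1550)×46.8 + (200/1550)×61.4 + (500/1550)×65.8 + (500/1550)×72 = 62.9419%
Post-stratifying to population shares instead:
  0.55×46.8 + 0.2×61.4 + 0.09×65.8 + 0.16×72 = 55.462%
Difference = 55.462 − 62.9419 = -7.4799 pp.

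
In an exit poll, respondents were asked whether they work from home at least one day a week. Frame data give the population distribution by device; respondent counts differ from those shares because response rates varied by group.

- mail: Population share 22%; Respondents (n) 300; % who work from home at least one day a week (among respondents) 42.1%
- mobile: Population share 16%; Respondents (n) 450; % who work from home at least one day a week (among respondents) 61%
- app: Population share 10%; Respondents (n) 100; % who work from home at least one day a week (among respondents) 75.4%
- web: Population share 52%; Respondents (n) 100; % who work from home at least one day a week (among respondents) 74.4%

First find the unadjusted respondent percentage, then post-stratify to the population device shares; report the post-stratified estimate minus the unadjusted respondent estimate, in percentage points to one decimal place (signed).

Naive respondent-only estimate (weights = respondent counts):
  (300/950)×42.1 + (450/950)×61 + (100/950)×75.4 + (100/950)×74.4 = 57.9579%
Reweighting by population device shares:
  0.22×42.1 + 0.16×61 + 0.1×75.4 + 0.52×74.4 = 65.25%
Difference = 65.25 − 57.9579 = 7.2921 pp.

+7.3 percentage points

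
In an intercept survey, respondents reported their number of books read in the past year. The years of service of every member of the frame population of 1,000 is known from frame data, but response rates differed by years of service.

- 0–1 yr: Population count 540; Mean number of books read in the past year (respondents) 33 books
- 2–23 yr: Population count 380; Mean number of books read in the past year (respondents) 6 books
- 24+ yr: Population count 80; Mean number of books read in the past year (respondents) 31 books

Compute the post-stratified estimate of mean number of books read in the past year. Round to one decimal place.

Each cell contributes population-share × respondent value:
  0–1 yr: (540/1,000) × 33 = 17.82
  2–23 yr: (380/1,000) × 6 = 2.28
  24+ yr: (80/1,000) × 31 = 2.48
Post-stratified estimate = 22.58 → 22.6.

22.6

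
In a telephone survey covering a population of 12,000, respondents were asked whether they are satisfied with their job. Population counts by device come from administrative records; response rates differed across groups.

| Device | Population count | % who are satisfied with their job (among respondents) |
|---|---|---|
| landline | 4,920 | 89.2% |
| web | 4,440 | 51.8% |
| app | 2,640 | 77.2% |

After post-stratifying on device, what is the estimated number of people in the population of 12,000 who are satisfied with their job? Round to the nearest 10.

8,730

Apply each group's respondent rate to its population count:
  landline: 4,920 × 89.2% = 4388.64
  web: 4,440 × 51.8% = 2299.92
  app: 2,640 × 77.2% = 2038.08
Estimated total = 8726.64 → 8,730.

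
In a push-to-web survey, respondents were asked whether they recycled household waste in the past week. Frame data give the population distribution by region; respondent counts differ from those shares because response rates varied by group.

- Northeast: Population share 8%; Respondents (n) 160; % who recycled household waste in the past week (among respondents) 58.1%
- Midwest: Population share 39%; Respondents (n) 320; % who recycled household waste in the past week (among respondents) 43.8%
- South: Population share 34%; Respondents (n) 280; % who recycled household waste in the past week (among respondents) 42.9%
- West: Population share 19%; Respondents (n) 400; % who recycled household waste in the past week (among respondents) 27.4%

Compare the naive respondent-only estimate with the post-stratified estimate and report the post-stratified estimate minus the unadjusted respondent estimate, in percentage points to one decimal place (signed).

+1.6 percentage points

Naive respondent-only estimate (weights = respondent counts):
  (160/1160)×58.1 + (320/1160)×43.8 + (280/1160)×42.9 + (400/1160)×27.4 = 39.9%
Reweighting by population region shares:
  0.08×58.1 + 0.39×43.8 + 0.34×42.9 + 0.19×27.4 = 41.522%
Difference = 41.522 − 39.9 = 1.622 pp.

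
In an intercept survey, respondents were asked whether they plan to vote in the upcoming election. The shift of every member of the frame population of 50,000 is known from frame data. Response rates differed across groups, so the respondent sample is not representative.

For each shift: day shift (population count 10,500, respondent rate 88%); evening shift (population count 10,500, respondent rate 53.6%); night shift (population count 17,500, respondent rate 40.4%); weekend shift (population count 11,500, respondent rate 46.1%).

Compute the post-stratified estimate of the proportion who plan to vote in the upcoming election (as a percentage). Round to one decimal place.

Reweight to the known shift distribution:
  day shift: (10,500/50,000) × 88 = 18.48
  evening shift: (10,500/50,000) × 53.6 = 11.256
  night shift: (17,500/50,000) × 40.4 = 14.14
  weekend shift: (11,500/50,000) × 46.1 = 10.603
Post-stratified estimate = 54.479 → 54.5%.

54.5%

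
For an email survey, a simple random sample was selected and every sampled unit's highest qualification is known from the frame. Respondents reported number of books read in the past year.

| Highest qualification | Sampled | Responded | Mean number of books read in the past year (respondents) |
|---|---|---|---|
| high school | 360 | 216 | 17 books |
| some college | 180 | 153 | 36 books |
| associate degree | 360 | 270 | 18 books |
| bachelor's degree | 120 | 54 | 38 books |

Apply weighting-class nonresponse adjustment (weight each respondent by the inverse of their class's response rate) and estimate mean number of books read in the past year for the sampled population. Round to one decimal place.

23.2

Class response rates: high school 216/360 = 60%, some college 153/180 = 85%, associate degree 270/360 = 75%, bachelor's degree 54/120 = 45%.
Inverse-response-rate weighting restores each class to its sampled count, so class totals weight by n_sampled:
  high school: 360 × 17 = 6120
  some college: 180 × 36 = 6480
  associate degree: 360 × 18 = 6480
  bachelor's degree: 120 × 38 = 4560
Adjusted estimate = 23,640 / 1,020 = 23.1765 → 23.2.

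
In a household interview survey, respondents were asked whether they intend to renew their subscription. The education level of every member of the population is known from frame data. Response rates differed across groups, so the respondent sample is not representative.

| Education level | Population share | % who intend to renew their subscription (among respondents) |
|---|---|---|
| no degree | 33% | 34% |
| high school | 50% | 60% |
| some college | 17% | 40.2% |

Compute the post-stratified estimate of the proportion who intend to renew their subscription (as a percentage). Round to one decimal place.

Weight each group's respondent value by its population share:
  no degree: 0.33 × 34 = 11.22
  high school: 0.5 × 60 = 30
  some college: 0.17 × 40.2 = 6.834
Post-stratified estimate = 48.054 → 48.1%.

48.1%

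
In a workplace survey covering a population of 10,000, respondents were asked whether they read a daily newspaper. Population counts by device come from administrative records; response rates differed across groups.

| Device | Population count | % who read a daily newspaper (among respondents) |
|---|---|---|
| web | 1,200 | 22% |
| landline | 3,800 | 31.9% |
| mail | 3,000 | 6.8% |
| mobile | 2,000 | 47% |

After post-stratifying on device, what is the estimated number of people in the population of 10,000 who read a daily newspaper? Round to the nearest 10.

Apply each group's respondent rate to its population count:
  web: 1,200 × 22% = 264
  landline: 3,800 × 31.9% = 1212.2
  mail: 3,000 × 6.8% = 204
  mobile: 2,000 × 47% = 940
Estimated total = 2620.2 → 2,620.

2,620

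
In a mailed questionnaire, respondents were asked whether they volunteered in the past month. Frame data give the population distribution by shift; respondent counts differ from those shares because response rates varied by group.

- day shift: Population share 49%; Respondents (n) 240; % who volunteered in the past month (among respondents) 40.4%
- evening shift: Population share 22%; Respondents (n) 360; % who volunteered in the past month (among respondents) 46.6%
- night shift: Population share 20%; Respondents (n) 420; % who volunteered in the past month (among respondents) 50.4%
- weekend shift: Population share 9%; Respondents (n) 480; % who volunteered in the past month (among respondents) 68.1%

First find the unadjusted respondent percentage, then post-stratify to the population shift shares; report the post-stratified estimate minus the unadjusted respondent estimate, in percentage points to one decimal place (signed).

-7.3 percentage points

Naive respondent-only estimate (weights = respondent counts):
  (240/1500)×40.4 + (360/1500)×46.6 + (420/1500)×50.4 + (480/1500)×68.1 = 53.552%
Post-stratifying to population shares instead:
  0.49×40.4 + 0.22×46.6 + 0.2×50.4 + 0.09×68.1 = 46.257%
Difference = 46.257 − 53.552 = -7.295 pp.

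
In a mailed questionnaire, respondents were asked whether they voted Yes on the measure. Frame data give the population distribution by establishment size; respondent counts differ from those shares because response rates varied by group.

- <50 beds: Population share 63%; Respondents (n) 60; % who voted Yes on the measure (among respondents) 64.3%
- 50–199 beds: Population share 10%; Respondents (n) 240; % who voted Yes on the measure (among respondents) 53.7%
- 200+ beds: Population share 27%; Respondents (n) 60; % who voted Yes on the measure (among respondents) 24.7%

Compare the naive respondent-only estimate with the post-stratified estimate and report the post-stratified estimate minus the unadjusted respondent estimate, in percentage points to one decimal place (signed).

+1.9 percentage points

Without adjustment, the pooled respondent share is:
  (60/360)×64.3 + (240/360)×53.7 + (60/360)×24.7 = 50.6333%
Reweighting by population establishment size shares:
  0.63×64.3 + 0.1×53.7 + 0.27×24.7 = 52.548%
Difference = 52.548 − 50.6333 = 1.9147 pp.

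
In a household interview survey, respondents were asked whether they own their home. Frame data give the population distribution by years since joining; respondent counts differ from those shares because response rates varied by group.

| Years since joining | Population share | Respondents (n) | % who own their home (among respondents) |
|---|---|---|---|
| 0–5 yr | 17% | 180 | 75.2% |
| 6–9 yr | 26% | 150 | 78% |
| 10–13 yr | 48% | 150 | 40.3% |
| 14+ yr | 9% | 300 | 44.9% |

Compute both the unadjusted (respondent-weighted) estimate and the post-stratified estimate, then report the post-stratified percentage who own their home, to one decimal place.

Naive respondent-only estimate (weights = respondent counts):
  (180/780)×75.2 + (150/780)×78 + (150/780)×40.3 + (300/780)×44.9 = 57.3731%
Post-stratifying to population shares instead:
  0.17×75.2 + 0.26×78 + 0.48×40.3 + 0.09×44.9 = 56.449%

56.4%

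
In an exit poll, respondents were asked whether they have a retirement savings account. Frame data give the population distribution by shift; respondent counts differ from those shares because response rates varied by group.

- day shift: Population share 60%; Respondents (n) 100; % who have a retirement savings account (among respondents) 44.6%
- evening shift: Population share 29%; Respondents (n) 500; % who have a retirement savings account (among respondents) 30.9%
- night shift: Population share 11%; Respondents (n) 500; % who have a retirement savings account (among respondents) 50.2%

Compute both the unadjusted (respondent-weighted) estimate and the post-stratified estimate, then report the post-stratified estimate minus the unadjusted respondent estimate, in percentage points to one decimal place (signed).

+0.3 percentage points

Without adjustment, the pooled respondent share is:
  (100/1100)×44.6 + (500/1100)×30.9 + (500/1100)×50.2 = 40.9182%
Reweighting by population shift shares:
  0.6×44.6 + 0.29×30.9 + 0.11×50.2 = 41.243%
Difference = 41.243 − 40.9182 = 0.3248 pp.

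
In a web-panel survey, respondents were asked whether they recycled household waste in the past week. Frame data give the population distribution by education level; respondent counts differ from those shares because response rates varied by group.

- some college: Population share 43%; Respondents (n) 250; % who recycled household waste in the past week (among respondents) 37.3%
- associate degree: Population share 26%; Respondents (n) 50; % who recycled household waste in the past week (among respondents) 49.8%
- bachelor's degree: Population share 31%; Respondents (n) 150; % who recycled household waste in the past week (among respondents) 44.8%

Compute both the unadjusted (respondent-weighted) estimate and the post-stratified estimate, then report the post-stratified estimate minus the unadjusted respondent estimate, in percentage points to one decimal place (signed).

+1.7 percentage points

Naive respondent-only estimate (weights = respondent counts):
  (250/450)×37.3 + (50/450)×49.8 + (150/450)×44.8 = 41.1889%
Post-stratifying to population shares instead:
  0.43×37.3 + 0.26×49.8 + 0.31×44.8 = 42.875%
Difference = 42.875 − 41.1889 = 1.6861 pp.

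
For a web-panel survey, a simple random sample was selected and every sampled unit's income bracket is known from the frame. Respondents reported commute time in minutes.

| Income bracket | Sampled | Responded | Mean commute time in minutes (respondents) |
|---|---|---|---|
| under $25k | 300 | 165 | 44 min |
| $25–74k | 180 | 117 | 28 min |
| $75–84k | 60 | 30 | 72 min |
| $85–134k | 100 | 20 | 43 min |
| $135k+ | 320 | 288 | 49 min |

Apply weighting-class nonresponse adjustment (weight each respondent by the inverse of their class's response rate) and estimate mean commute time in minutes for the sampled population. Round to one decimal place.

Response rates by class: under $25k 165/300 = 55%, $25–74k 117/180 = 65%, $75–84k 30/60 = 50%, $85–134k 20/100 = 20%, $135k+ 288/320 = 90%.
Inverse-response-rate weighting restores each class to its sampled count, so class totals weight by n_sampled:
  under $25k: 300 × 44 = 13,200
  $25–74k: 180 × 28 = 5040
  $75–84k: 60 × 72 = 4320
  $85–134k: 100 × 43 = 4300
  $135k+: 320 × 49 = 15,680
Adjusted estimate = 42,540 / 960 = 44.3125 → 44.3.

44.3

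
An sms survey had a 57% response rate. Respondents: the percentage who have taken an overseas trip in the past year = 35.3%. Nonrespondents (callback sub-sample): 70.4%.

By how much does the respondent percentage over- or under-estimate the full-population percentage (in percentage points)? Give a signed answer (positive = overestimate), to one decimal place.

Nonresponse fraction = 1 − 0.57 = 0.43.
Bias = (nonresponse fraction) × (respondent percentage − nonrespondent percentage)
     = 0.43 × (35.3 − 70.4) = 0.43 × -35.1 = -15.093.

-15.1 percentage points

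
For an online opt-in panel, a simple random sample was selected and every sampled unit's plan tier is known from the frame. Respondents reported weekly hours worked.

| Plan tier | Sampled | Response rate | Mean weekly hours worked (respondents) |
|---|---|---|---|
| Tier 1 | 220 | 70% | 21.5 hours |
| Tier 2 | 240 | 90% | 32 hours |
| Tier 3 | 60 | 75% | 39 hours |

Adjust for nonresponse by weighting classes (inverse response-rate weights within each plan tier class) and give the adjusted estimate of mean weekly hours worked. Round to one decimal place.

Inverse-response-rate weighting restores each class to its sampled count, so class totals weight by n_sampled:
  Tier 1: 220 × 21.5 = 4730
  Tier 2: 240 × 32 = 7680
  Tier 3: 60 × 39 = 2340
Adjusted estimate = 14,750 / 520 = 28.3654 → 28.4.

28.4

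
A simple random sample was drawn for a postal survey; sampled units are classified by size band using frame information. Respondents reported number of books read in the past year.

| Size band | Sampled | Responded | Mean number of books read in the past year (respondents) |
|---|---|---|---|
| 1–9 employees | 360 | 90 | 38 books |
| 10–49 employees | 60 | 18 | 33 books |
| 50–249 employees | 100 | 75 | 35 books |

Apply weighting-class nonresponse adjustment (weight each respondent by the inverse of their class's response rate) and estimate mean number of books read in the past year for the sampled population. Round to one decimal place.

Class response rates: 1–9 employees 90/360 = 25%, 10–49 employees 18/60 = 30%, 50–249 employees 75/100 = 75%.
Weighting each respondent by the inverse class response rate inflates each class back to its sampled size, so the class weight is n_sampled:
  1–9 employees: 360 × 38 = 13,680
  10–49 employees: 60 × 33 = 1980
  50–249 employees: 100 × 35 = 3500
Adjusted estimate = 19,160 / 520 = 36.8462 → 36.8.

36.8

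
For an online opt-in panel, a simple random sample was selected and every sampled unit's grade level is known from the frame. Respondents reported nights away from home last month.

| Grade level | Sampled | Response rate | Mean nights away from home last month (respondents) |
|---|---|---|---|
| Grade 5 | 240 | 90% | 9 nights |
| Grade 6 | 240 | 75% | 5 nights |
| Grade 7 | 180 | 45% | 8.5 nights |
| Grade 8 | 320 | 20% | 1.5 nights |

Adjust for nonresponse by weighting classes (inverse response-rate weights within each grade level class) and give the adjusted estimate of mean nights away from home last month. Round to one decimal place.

5.5

Each respondent's weight = sampled/responded in their class; summing within a class gives n_sampled, so:
  Grade 5: 240 × 9 = 2160
  Grade 6: 240 × 5 = 1200
  Grade 7: 180 × 8.5 = 1530
  Grade 8: 320 × 1.5 = 480
Adjusted estimate = 5370 / 980 = 5.47959 → 5.5.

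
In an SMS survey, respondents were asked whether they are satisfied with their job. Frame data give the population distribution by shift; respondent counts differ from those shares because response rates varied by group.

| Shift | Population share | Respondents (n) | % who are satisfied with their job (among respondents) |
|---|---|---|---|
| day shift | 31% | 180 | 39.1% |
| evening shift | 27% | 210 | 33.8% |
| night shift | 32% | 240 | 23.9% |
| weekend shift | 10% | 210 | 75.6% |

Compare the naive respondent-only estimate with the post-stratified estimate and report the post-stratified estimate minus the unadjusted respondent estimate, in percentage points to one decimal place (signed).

-6.1 percentage points

Without adjustment, the pooled respondent share is:
  (180/840)×39.1 + (210/840)×33.8 + (240/840)×23.9 + (210/840)×75.6 = 42.5571%
Post-stratifying to population shares instead:
  0.31×39.1 + 0.27×33.8 + 0.32×23.9 + 0.1×75.6 = 36.455%
Difference = 36.455 − 42.5571 = -6.1021 pp.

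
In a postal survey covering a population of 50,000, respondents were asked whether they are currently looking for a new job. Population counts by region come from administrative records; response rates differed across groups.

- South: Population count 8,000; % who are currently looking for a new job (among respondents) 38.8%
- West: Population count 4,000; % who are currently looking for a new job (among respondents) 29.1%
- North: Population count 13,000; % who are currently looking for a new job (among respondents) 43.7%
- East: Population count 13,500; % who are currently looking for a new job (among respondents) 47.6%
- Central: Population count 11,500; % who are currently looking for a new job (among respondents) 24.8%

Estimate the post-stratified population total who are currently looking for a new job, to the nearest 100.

Estimated count per cell = population count × respondent percentage:
  South: 8,000 × 38.8% = 3104
  West: 4,000 × 29.1% = 1164
  North: 13,000 × 43.7% = 5681
  East: 13,500 × 47.6% = 6426
  Central: 11,500 × 24.8% = 2852
Estimated total = 19,227 → 19,200.

19,200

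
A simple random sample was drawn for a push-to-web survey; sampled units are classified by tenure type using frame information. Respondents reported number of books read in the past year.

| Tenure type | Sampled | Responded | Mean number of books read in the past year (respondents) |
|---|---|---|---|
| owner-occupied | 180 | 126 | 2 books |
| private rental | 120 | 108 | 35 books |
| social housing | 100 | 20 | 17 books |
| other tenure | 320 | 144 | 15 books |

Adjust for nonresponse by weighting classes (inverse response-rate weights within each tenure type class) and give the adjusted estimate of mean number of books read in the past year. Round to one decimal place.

Class response rates: owner-occupied 126/180 = 70%, private rental 108/120 = 90%, social housing 20/100 = 20%, other tenure 144/320 = 45%.
With weight = n_sampled/n_responded per class, the weighted class total is n_sampled:
  owner-occupied: 180 × 2 = 360
  private rental: 120 × 35 = 4200
  social housing: 100 × 17 = 1700
  other tenure: 320 × 15 = 4800
Adjusted estimate = 11,060 / 720 = 15.3611 → 15.4.

15.4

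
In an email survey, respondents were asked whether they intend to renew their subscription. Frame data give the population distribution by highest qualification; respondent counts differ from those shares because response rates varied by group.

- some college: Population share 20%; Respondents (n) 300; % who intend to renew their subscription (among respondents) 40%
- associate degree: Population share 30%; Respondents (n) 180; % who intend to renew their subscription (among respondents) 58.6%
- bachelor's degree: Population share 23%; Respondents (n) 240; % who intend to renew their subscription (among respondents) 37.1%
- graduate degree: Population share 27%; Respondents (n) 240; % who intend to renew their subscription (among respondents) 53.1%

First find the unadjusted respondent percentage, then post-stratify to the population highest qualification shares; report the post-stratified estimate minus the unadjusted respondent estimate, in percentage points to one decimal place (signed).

+2.4 percentage points

Naive respondent-only estimate (weights = respondent counts):
  (300/960)×40 + (180/960)×58.6 + (240/960)×37.1 + (240/960)×53.1 = 46.0375%
Post-stratifying to population shares instead:
  0.2×40 + 0.3×58.6 + 0.23×37.1 + 0.27×53.1 = 48.45%
Difference = 48.45 − 46.0375 = 2.4125 pp.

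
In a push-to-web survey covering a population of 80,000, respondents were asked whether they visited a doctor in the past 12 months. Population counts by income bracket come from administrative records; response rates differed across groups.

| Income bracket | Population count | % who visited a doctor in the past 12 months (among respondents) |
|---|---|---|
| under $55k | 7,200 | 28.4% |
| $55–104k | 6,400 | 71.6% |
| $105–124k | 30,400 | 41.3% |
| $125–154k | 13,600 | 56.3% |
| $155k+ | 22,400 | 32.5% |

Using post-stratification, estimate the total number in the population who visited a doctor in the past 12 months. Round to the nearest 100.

Apply each group's respondent rate to its population count:
  under $55k: 7,200 × 28.4% = 2044.8
  $55–104k: 6,400 × 71.6% = 4582.4
  $105–124k: 30,400 × 41.3% = 12555.2
  $125–154k: 13,600 × 56.3% = 7656.8
  $155k+: 22,400 × 32.5% = 7280
Estimated total = 34119.2 → 34,100.

34,100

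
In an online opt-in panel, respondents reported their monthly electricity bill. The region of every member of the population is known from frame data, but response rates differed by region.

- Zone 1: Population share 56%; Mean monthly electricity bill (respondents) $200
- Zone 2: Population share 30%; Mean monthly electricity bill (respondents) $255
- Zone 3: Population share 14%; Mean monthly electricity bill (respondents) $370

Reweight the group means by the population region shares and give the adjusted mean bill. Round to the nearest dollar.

Weight each group's respondent value by its population share:
  Zone 1: 0.56 × 200 = 112
  Zone 2: 0.3 × 255 = 76.5
  Zone 3: 0.14 × 370 = 51.8
Post-stratified estimate = 240.3 → $240.

$240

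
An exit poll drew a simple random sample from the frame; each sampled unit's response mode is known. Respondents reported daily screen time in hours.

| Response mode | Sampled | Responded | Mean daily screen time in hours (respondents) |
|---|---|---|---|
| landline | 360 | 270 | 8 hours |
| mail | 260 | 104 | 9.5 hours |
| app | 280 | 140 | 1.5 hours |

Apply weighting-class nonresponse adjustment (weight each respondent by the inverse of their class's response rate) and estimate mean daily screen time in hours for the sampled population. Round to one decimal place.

6.4

Class response rates: landline 270/360 = 75%, mail 104/260 = 40%, app 140/280 = 50%.
Each respondent's weight = sampled/responded in their class; summing within a class gives n_sampled, so:
  landline: 360 × 8 = 2880
  mail: 260 × 9.5 = 2470
  app: 280 × 1.5 = 420
Adjusted estimate = 5770 / 900 = 6.41111 → 6.4.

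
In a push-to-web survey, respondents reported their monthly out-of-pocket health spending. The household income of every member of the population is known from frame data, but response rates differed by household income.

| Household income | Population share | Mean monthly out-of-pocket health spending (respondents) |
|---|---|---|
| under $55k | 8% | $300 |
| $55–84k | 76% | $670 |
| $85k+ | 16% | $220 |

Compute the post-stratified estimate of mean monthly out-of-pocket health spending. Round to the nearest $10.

Post-stratification weights by population share, not respondent share:
  under $55k: 0.08 × 300 = 24
  $55–84k: 0.76 × 670 = 509.2
  $85k+: 0.16 × 220 = 35.2
Post-stratified estimate = 568.4 → $570.

$570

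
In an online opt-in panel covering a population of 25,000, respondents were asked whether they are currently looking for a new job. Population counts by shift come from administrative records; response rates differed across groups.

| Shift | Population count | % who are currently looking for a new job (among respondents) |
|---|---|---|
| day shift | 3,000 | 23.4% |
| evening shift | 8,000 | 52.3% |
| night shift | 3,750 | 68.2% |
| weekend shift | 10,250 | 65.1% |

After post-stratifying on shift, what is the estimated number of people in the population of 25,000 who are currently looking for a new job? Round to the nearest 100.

14,100

Apply each group's respondent rate to its population count:
  day shift: 3,000 × 23.4% = 702
  evening shift: 8,000 × 52.3% = 4184
  night shift: 3,750 × 68.2% = 2557.5
  weekend shift: 10,250 × 65.1% = 6672.75
Estimated total = 14116.2 → 14,100.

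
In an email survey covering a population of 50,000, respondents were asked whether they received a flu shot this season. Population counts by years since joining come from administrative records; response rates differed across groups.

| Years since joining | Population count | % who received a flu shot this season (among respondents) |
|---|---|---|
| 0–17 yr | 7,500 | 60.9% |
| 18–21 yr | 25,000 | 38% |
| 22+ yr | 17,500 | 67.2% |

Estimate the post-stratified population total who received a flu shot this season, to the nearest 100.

Each cell contributes its population count × the respondent rate:
  0–17 yr: 7,500 × 60.9% = 4567.5
  18–21 yr: 25,000 × 38% = 9500
  22+ yr: 17,500 × 67.2% = 11,760
Estimated total = 25827.5 → 25,800.

25,800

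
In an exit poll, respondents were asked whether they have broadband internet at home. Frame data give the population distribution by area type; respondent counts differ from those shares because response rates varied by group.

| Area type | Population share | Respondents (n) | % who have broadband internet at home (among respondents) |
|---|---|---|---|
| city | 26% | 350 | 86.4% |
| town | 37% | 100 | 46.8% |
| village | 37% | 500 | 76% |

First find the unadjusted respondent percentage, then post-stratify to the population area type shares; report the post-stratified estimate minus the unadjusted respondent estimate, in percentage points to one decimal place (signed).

Without adjustment, the pooled respondent share is:
  (350/950)×86.4 + (100/950)×46.8 + (500/950)×76 = 76.7579%
Post-stratifying to population shares instead:
  0.26×86.4 + 0.37×46.8 + 0.37×76 = 67.9%
Difference = 67.9 − 76.7579 = -8.8579 pp.

-8.9 percentage points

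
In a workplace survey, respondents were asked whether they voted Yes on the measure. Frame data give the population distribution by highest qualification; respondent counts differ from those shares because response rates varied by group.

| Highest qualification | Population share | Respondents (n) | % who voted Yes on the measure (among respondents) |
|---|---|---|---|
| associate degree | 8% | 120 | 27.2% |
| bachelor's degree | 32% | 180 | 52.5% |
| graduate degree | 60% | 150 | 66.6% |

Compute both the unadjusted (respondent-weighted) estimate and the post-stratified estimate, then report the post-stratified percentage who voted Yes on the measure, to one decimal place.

Without adjustment, the pooled respondent share is:
  (120/450)×27.2 + (180/450)×52.5 + (150/450)×66.6 = 50.4533%
Reweighting by population highest qualification shares:
  0.08×27.2 + 0.32×52.5 + 0.6×66.6 = 58.936%

58.9%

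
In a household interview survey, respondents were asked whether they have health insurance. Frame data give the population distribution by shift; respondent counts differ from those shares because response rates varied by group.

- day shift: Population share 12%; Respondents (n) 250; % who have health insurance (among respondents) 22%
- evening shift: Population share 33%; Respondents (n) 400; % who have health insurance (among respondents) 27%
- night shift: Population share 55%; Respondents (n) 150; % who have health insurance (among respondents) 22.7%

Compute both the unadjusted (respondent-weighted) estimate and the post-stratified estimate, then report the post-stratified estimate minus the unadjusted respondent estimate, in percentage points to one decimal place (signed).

-0.6 percentage points

Without adjustment, the pooled respondent share is:
  (250/800)×22 + (400/800)×27 + (150/800)×22.7 = 24.6313%
Post-stratified estimate weights by population shares:
  0.12×22 + 0.33×27 + 0.55×22.7 = 24.035%
Difference = 24.035 − 24.6313 = -0.5963 pp.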